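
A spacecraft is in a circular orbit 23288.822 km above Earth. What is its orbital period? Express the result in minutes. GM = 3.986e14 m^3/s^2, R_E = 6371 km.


r = 29659.8220 km = 2.9659822e+07 m
T = 2*pi*sqrt(r^3/mu) = 2*pi*sqrt(2.6091895e+22 / 3.986e14)
T = 50835.1409 s = 847.2523 min

847.2523 minutes


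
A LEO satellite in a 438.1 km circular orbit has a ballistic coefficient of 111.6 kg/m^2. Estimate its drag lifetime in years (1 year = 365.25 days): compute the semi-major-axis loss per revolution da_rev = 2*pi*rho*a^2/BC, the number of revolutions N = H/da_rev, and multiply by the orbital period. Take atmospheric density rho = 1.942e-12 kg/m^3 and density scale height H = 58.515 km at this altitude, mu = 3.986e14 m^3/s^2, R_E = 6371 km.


a = R_E + alt = 6809.1000 km = 6.8091e+06 m
da_rev = 2*pi*rho*a^2/BC = 2*pi*1.942e-12*(6.8091e+06)^2/111.6 = 5.069257 m per revolution
N = H/da_rev = 58515.0000 m / 5.069257 m = 11543.1114 revolutions
P = 2*pi*sqrt(a^3/mu) = 5591.7248 s
lifetime = N*P = 11543.1114 * 5591.7248 = 6.4545902e+07 s = 747.0591 days
years = 747.0591 / 365.25 = 2.0453 years

2.0453 years


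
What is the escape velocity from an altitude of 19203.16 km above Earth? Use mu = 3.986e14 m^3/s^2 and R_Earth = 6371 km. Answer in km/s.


r = 6371.0 + 19203.16 = 25574.1600 km = 2.557416e+07 m
v_esc = sqrt(2*mu/r) = sqrt(2*3.986e14 / 2.557416e+07)
v_esc = 5583.1971 m/s = 5.5832 km/s

5.5832 km/s


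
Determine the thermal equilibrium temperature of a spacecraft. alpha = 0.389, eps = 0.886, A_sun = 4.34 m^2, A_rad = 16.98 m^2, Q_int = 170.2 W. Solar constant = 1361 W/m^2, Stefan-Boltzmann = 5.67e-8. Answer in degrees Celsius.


Numerator = alpha*S*A_sun + Q_int = 0.389*1361*4.34 + 170.2 = 2467.9219 W
Denominator = eps*sigma*A_rad = 0.886*5.67e-8*16.98 = 8.5301068e-07 W/K^4
T^4 = 2.8931899e+09 K^4
T = 231.9232 K = -41.2268 C

-41.2268 degrees Celsius


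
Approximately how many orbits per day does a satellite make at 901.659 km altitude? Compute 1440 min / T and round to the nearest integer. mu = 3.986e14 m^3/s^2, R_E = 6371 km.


r = 7.272659e+06 m
T = 2*pi*sqrt(r^3/mu) = 6172.3573 s = 102.8726 min
revs/day = 1440 / 102.8726 = 13.9979
Rounded: 14 revolutions per day

14 revolutions per day


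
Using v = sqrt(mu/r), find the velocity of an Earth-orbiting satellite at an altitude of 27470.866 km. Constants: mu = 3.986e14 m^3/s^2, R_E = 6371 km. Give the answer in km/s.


r = R_E + alt = 6371.0 + 27470.866 = 33841.8660 km = 3.3841866e+07 m
v = sqrt(mu/r) = sqrt(3.986e14 / 3.3841866e+07) = 3431.9543 m/s = 3.4320 km/s

3.4320 km/s


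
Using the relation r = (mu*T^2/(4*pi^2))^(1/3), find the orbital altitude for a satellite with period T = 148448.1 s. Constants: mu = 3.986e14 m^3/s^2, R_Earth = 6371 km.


T = 148448.1 s
r = (mu*T^2/(4*pi^2))^(1/3) = (3.986e14 * 148448.1^2 / (4*pi^2))^(1/3)
r = 6.0595766e+07 m = 60595.7662 km
alt = r - R_E = 60595.7662 - 6371 = 54224.7662 km

54224.7662 km


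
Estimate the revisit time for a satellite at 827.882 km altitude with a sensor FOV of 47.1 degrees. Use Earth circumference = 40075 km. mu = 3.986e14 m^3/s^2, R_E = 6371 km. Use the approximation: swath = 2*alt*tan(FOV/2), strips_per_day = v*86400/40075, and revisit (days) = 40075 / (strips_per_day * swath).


swath = 2*827.882*tan(0.411025) = 721.6654 km
v = sqrt(mu/r) = 7441.0825 m/s = 7.4411 km/s
strips/day = v*86400/40075 = 7.4411*86400/40075 = 16.0427
coverage/day = strips * swath = 16.0427 * 721.6654 = 11577.4320 km
revisit = 40075 / 11577.4320 = 3.4615 days

3.4615 days


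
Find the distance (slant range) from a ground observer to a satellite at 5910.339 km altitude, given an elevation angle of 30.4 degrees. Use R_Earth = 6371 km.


h = 5910.339 km, el = 30.4 deg
d = -R_E*sin(el) + sqrt((R_E*sin(el))^2 + 2*R_E*h + h^2)
d = -6371.0000*sin(0.5305801) + sqrt((6371.0000*0.5060338)^2 + 2*6371.0000*5910.339 + 5910.339^2)
d = 7759.4756 km

7759.4756 km


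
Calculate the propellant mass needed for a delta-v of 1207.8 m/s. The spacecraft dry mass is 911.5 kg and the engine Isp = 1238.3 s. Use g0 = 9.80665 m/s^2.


ve = Isp * g0 = 1238.3 * 9.80665 = 12143.574695 m/s
mass ratio = exp(dv/ve) = exp(1207.8/12143.574695) = 1.10457429
m_prop = m_dry * (mr - 1) = 911.5 * (1.10457429 - 1)
m_prop = 95.3195 kg

95.3195 kg


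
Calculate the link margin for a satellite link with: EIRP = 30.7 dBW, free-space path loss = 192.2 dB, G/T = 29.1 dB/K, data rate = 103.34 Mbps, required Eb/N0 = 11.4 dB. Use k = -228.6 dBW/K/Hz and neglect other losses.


C/N0 = EIRP - FSPL + G/T - k = 30.7 - 192.2 + 29.1 - (-228.6)
C/N0 = 96.2000 dB-Hz
R_b = 103.34 Mbps = 1.0334e+08 bps -> 10*log10(R_b) = 80.1427 dB-Hz
Eb/N0 = C/N0 - 10*log10(R_b) = 96.2000 - 80.1427 = 16.0573 dB
Margin = Eb/N0 - Eb/N0_req = 16.0573 - 11.4 = 4.6573 dB (link closes)

4.6573 dB


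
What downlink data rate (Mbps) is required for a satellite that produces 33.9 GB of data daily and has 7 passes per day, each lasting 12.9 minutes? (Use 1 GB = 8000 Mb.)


total contact time = 7 * 12.9 * 60 = 5418.0000 s
data = 33.9 GB = 271200.0000 Mb
rate = 271200.0000 / 5418.0000 = 50.0554 Mbps

50.0554 Mbps


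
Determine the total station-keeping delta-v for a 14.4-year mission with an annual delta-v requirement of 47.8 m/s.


dV = rate * years = 47.8 * 14.4
dV = 688.3200 m/s

688.3200 m/s


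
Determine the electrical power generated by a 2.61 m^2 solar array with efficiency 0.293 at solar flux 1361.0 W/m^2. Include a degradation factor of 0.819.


P = area * eta * S * degradation
P = 2.61 * 0.293 * 1361.0 * 0.819
P = 852.4132 W

852.4132 W


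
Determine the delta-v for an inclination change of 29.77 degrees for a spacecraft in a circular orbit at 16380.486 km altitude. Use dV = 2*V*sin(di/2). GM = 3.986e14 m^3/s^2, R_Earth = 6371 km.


r = 22751.4860 km = 2.2751486e+07 m
V = sqrt(mu/r) = 4185.6582 m/s
di = 29.77 deg = 0.5195845 rad
dV = 2*V*sin(di/2) = 2*4185.6582*sin(0.2597923)
dV = 2150.4220 m/s = 2.1504 km/s

2.1504 km/s


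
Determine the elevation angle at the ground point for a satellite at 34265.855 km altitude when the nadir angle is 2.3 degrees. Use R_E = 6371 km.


r = R_E + alt = 40636.8550 km
Law of sines in the satellite / Earth-center / ground-point triangle:
  sin(nadir)/R_E = sin(90 + el)/r  =>  cos(el) = (r/R_E)*sin(nadir)
cos(el) = (40636.8550 / 6371.0000) * sin(2.3 deg) = 0.2559771
el = arccos(0.2559771) = 75.1685 deg
(Earth-central angle = 90 - nadir - el = 12.5315 deg)

75.1685 degrees


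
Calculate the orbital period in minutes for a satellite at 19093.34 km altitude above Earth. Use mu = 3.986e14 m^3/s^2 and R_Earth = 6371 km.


r = 25464.3400 km = 2.546434e+07 m
T = 2*pi*sqrt(r^3/mu) = 2*pi*sqrt(1.6511908e+22 / 3.986e14)
T = 40439.8800 s = 673.9980 min

673.9980 minutes


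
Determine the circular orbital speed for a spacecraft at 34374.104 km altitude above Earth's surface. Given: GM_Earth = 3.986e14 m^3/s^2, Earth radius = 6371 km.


r = R_E + alt = 6371.0 + 34374.104 = 40745.1040 km = 4.0745104e+07 m
v = sqrt(mu/r) = sqrt(3.986e14 / 4.0745104e+07) = 3127.7421 m/s = 3.1277 km/s

3.1277 km/s


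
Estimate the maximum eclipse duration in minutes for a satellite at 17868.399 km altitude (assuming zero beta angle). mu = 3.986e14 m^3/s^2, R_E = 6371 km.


r = 24239.3990 km
T = 625.9545 min
Eclipse fraction = arcsin(R_E/r)/pi = arcsin(6371.0000/24239.3990)/pi
= arcsin(0.2628365)/pi = 0.084658
Eclipse duration = 0.084658 * 625.9545 = 52.9921 min

52.9921 minutes


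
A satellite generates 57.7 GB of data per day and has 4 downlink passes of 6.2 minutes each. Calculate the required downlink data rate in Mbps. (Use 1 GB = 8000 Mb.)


total contact time = 4 * 6.2 * 60 = 1488.0000 s
data = 57.7 GB = 461600.0000 Mb
rate = 461600.0000 / 1488.0000 = 310.2151 Mbps

310.2151 Mbps


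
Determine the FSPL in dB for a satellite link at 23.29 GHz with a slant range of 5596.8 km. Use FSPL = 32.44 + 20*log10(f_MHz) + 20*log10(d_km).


f = 23.29 GHz = 23290.0000 MHz
d = 5596.8 km
FSPL = 32.44 + 20*log10(23290.0000) + 20*log10(5596.8)
FSPL = 32.44 + 87.3434 + 74.9588
FSPL = 194.7422 dB

194.7422 dB


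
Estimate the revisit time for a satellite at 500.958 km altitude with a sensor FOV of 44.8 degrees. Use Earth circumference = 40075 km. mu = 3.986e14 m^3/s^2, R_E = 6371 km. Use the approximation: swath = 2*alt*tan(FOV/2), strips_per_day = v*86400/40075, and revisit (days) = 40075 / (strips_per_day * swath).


swath = 2*500.958*tan(0.3909538) = 412.9600 km
v = sqrt(mu/r) = 7616.0257 m/s = 7.6160 km/s
strips/day = v*86400/40075 = 7.6160*86400/40075 = 16.4198
coverage/day = strips * swath = 16.4198 * 412.9600 = 6780.7319 km
revisit = 40075 / 6780.7319 = 5.9101 days

5.9101 days


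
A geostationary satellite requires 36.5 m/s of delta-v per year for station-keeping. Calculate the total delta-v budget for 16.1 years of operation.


dV = rate * years = 36.5 * 16.1
dV = 587.6500 m/s

587.6500 m/s


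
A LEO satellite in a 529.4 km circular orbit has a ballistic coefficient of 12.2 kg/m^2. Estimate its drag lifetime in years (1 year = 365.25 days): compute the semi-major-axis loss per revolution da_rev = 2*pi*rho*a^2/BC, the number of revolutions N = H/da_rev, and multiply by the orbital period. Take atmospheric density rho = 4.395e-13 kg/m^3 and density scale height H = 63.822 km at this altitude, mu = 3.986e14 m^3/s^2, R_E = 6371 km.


a = R_E + alt = 6900.4000 km = 6.9004e+06 m
da_rev = 2*pi*rho*a^2/BC = 2*pi*4.395e-13*(6.9004e+06)^2/12.2 = 10.777734 m per revolution
N = H/da_rev = 63822.0000 m / 10.777734 m = 5921.6531 revolutions
P = 2*pi*sqrt(a^3/mu) = 5704.5662 s
lifetime = N*P = 5921.6531 * 5704.5662 = 3.3780462e+07 s = 390.9776 days
years = 390.9776 / 365.25 = 1.0704 years

1.0704 years


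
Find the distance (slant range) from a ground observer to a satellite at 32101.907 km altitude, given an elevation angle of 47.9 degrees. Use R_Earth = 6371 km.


h = 32101.907 km, el = 47.9 deg
d = -R_E*sin(el) + sqrt((R_E*sin(el))^2 + 2*R_E*h + h^2)
d = -6371.0000*sin(0.8360127) + sqrt((6371.0000*0.7419758)^2 + 2*6371.0000*32101.907 + 32101.907^2)
d = 33507.9431 km

33507.9431 km


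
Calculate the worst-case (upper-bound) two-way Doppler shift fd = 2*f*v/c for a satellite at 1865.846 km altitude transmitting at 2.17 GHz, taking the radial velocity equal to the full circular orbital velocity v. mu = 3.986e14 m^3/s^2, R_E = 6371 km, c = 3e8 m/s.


r = 8.236846e+06 m
v = sqrt(mu/r) = 6956.4581 m/s (worst-case radial velocity)
f = 2.17 GHz = 2.17e+09 Hz
fd = 2*f*v/c = 2*2.17e+09*6956.4581/3.0e+08
fd = 100636.7606 Hz

100636.7606 Hz


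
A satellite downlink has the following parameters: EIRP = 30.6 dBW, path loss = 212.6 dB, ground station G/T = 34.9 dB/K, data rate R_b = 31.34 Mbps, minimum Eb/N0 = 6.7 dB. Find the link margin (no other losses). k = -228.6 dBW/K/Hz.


C/N0 = EIRP - FSPL + G/T - k = 30.6 - 212.6 + 34.9 - (-228.6)
C/N0 = 81.5000 dB-Hz
R_b = 31.34 Mbps = 3.134e+07 bps -> 10*log10(R_b) = 74.9610 dB-Hz
Eb/N0 = C/N0 - 10*log10(R_b) = 81.5000 - 74.9610 = 6.5390 dB
Margin = Eb/N0 - Eb/N0_req = 6.5390 - 6.7 = -0.1609899 dB (negative margin: link does not close)

-0.1610 dB


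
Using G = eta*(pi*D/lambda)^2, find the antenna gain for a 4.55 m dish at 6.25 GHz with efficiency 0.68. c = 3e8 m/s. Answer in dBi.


lambda = c/f = 3e8 / 6.25e+09 = 0.0480 m
G = eta*(pi*D/lambda)^2 = 0.68*(pi*4.55/0.0480)^2
G = 60304.3966 (linear)
G = 10*log10(60304.3966) = 47.8035 dBi

47.8035 dBi


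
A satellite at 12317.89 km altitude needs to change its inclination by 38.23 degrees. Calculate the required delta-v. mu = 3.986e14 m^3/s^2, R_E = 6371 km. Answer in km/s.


r = 18688.8900 km = 1.868889e+07 m
V = sqrt(mu/r) = 4618.2442 m/s
di = 38.23 deg = 0.6672394 rad
dV = 2*V*sin(di/2) = 2*4618.2442*sin(0.3336197)
dV = 3024.6292 m/s = 3.0246 km/s

3.0246 km/s


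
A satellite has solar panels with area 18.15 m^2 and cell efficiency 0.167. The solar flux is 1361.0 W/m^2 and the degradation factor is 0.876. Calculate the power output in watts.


P = area * eta * S * degradation
P = 18.15 * 0.167 * 1361.0 * 0.876
P = 3613.7269 W

3613.7269 W


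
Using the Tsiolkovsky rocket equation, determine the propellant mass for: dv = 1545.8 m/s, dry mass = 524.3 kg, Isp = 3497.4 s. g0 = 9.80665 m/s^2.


ve = Isp * g0 = 3497.4 * 9.80665 = 34297.777710 m/s
mass ratio = exp(dv/ve) = exp(1545.8/34297.777710) = 1.04610106
m_prop = m_dry * (mr - 1) = 524.3 * (1.04610106 - 1)
m_prop = 24.1708 kg

24.1708 kg


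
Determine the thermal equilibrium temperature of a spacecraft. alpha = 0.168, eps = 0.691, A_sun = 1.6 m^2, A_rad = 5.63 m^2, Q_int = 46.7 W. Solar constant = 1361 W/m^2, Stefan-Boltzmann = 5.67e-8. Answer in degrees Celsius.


Numerator = alpha*S*A_sun + Q_int = 0.168*1361*1.6 + 46.7 = 412.5368 W
Denominator = eps*sigma*A_rad = 0.691*5.67e-8*5.63 = 2.2058171e-07 W/K^4
T^4 = 1.8702221e+09 K^4
T = 207.9569 K = -65.1931 C

-65.1931 degrees Celsius


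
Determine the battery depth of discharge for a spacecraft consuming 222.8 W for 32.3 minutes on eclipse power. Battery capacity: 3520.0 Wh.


E_used = P * t / 60 = 222.8 * 32.3 / 60 = 119.9407 Wh
DOD = E_used / E_total * 100 = 119.9407 / 3520.0 * 100
DOD = 3.4074 %

3.4074 %


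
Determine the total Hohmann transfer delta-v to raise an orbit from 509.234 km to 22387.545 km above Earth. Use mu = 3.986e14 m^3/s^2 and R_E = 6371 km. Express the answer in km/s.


r1 = 6880.2340 km = 6.880234e+06 m
r2 = 28758.5450 km = 2.8758545e+07 m
dv1 = sqrt(mu/r1)*(sqrt(2*r2/(r1+r2)) - 1) = 2058.0578 m/s
dv2 = sqrt(mu/r2)*(1 - sqrt(2*r1/(r1+r2))) = 1409.5879 m/s
total dv = |dv1| + |dv2| = 2058.0578 + 1409.5879 = 3467.6456 m/s = 3.4676 km/s

3.4676 km/s


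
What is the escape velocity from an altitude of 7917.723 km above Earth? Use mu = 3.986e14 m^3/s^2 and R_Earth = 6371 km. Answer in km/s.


r = 6371.0 + 7917.723 = 14288.7230 km = 1.4288723e+07 m
v_esc = sqrt(2*mu/r) = sqrt(2*3.986e14 / 1.4288723e+07)
v_esc = 7469.4210 m/s = 7.4694 km/s

7.4694 km/s


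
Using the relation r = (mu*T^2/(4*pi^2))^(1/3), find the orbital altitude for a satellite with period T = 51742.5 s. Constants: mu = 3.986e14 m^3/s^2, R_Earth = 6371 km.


T = 51742.5 s
r = (mu*T^2/(4*pi^2))^(1/3) = (3.986e14 * 51742.5^2 / (4*pi^2))^(1/3)
r = 3.0011713e+07 m = 30011.7135 km
alt = r - R_E = 30011.7135 - 6371 = 23640.7135 km

23640.7135 km


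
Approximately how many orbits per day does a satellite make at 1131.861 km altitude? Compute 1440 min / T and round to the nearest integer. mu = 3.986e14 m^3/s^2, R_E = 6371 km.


r = 7.502861e+06 m
T = 2*pi*sqrt(r^3/mu) = 6467.7254 s = 107.7954 min
revs/day = 1440 / 107.7954 = 13.3586
Rounded: 13 revolutions per day

13 revolutions per day


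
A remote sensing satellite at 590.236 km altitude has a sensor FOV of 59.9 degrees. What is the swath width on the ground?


FOV = 59.9 deg = 1.0455 rad
swath = 2 * alt * tan(FOV/2) = 2 * 590.236 * tan(0.5227261)
swath = 2 * 590.236 * 0.5761873
swath = 680.1730 km

680.1730 km


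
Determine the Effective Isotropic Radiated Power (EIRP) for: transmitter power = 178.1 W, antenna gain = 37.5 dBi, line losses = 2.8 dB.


Pt = 178.1 W = 22.5066 dBW
EIRP = Pt_dBW + Gt - losses = 22.5066 + 37.5 - 2.8 = 57.2066 dBW

57.2066 dBW


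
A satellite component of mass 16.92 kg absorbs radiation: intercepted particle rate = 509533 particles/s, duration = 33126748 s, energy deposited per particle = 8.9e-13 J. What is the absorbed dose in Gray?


Total energy deposited = rate * time * E_per
  = 509533 * 33126748 * 8.9e-13 = 15.0225 J
Dose = E_total / mass = 15.0225 / 16.92
Dose = 0.8878524 Gy

0.8879 Gy


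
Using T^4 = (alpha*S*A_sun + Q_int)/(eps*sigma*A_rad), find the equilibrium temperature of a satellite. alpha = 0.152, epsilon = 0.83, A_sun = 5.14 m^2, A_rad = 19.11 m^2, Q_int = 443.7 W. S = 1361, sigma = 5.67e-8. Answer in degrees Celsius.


Numerator = alpha*S*A_sun + Q_int = 0.152*1361*5.14 + 443.7 = 1507.0221 W
Denominator = eps*sigma*A_rad = 0.83*5.67e-8*19.11 = 8.9933571e-07 W/K^4
T^4 = 1.6757058e+09 K^4
T = 202.3250 K = -70.8250 C

-70.8250 degrees Celsius


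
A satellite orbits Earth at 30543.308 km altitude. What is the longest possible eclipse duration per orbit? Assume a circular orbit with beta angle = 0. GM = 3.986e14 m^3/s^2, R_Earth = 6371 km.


r = 36914.3080 km
T = 1176.3920 min
Eclipse fraction = arcsin(R_E/r)/pi = arcsin(6371.0000/36914.3080)/pi
= arcsin(0.1725889)/pi = 0.05521321
Eclipse duration = 0.05521321 * 1176.3920 = 64.9524 min

64.9524 minutes


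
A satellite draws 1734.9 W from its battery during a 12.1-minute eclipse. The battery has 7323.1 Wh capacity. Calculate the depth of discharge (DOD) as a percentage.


E_used = P * t / 60 = 1734.9 * 12.1 / 60 = 349.8715 Wh
DOD = E_used / E_total * 100 = 349.8715 / 7323.1 * 100
DOD = 4.7776 %

4.7776 %


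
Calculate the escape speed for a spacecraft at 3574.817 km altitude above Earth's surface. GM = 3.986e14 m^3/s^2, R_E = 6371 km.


r = 6371.0 + 3574.817 = 9945.8170 km = 9.945817e+06 m
v_esc = sqrt(2*mu/r) = sqrt(2*3.986e14 / 9.945817e+06)
v_esc = 8952.8934 m/s = 8.9529 km/s

8.9529 km/s


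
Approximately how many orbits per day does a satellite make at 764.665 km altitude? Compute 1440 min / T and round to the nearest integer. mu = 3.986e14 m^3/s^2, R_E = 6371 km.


r = 7.135665e+06 m
T = 2*pi*sqrt(r^3/mu) = 5998.7795 s = 99.9797 min
revs/day = 1440 / 99.9797 = 14.4029
Rounded: 14 revolutions per day

14 revolutions per day


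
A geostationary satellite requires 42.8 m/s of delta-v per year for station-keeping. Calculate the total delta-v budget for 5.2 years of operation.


dV = rate * years = 42.8 * 5.2
dV = 222.5600 m/s

222.5600 m/s


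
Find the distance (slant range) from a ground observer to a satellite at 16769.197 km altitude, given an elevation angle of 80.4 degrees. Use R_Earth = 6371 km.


h = 16769.197 km, el = 80.4 deg
d = -R_E*sin(el) + sqrt((R_E*sin(el))^2 + 2*R_E*h + h^2)
d = -6371.0000*sin(1.4032) + sqrt((6371.0000*0.985996)^2 + 2*6371.0000*16769.197 + 16769.197^2)
d = 16834.0114 km

16834.0114 km


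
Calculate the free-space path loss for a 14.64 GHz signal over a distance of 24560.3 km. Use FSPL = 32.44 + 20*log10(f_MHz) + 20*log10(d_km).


f = 14.64 GHz = 14640.0000 MHz
d = 24560.3 km
FSPL = 32.44 + 20*log10(14640.0000) + 20*log10(24560.3)
FSPL = 32.44 + 83.3108 + 87.8047
FSPL = 203.5555 dB

203.5555 dB


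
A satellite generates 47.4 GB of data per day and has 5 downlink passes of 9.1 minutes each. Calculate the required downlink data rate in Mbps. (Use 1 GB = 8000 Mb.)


total contact time = 5 * 9.1 * 60 = 2730.0000 s
data = 47.4 GB = 379200.0000 Mb
rate = 379200.0000 / 2730.0000 = 138.9011 Mbps

138.9011 Mbps


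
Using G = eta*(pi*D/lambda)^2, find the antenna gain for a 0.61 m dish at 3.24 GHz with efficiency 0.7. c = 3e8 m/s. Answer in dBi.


lambda = c/f = 3e8 / 3.24e+09 = 0.09259259 m
G = eta*(pi*D/lambda)^2 = 0.7*(pi*0.61/0.09259259)^2
G = 299.8506 (linear)
G = 10*log10(299.8506) = 24.7690 dBi

24.7690 dBi


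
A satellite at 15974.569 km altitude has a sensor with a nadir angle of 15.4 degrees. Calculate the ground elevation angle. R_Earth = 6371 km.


r = R_E + alt = 22345.5690 km
Law of sines in the satellite / Earth-center / ground-point triangle:
  sin(nadir)/R_E = sin(90 + el)/r  =>  cos(el) = (r/R_E)*sin(nadir)
cos(el) = (22345.5690 / 6371.0000) * sin(15.4 deg) = 0.9314083
el = arccos(0.9314083) = 21.3446 deg
(Earth-central angle = 90 - nadir - el = 53.2554 deg)

21.3446 degrees


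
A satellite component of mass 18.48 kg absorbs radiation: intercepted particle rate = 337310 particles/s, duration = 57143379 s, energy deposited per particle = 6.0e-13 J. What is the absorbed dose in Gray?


Total energy deposited = rate * time * E_per
  = 337310 * 57143379 * 6.0e-13 = 11.5650 J
Dose = E_total / mass = 11.5650 / 18.48
Dose = 0.6258128 Gy

0.6258 Gy


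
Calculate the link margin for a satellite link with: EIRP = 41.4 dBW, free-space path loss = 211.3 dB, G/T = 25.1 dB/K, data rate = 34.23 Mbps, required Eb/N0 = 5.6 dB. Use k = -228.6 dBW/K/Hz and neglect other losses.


C/N0 = EIRP - FSPL + G/T - k = 41.4 - 211.3 + 25.1 - (-228.6)
C/N0 = 83.8000 dB-Hz
R_b = 34.23 Mbps = 3.423e+07 bps -> 10*log10(R_b) = 75.3441 dB-Hz
Eb/N0 = C/N0 - 10*log10(R_b) = 83.8000 - 75.3441 = 8.4559 dB
Margin = Eb/N0 - Eb/N0_req = 8.4559 - 5.6 = 2.8559 dB (link closes)

2.8559 dB


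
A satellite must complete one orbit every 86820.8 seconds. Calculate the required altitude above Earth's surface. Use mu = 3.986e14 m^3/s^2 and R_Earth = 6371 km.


T = 86820.8 s
r = (mu*T^2/(4*pi^2))^(1/3) = (3.986e14 * 86820.8^2 / (4*pi^2))^(1/3)
r = 4.2378122e+07 m = 42378.1221 km
alt = r - R_E = 42378.1221 - 6371 = 36007.1221 km

36007.1221 km


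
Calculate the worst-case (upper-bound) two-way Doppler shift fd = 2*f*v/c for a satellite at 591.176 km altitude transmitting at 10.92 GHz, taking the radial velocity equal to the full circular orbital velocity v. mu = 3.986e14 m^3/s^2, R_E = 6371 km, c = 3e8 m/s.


r = 6.962176e+06 m
v = sqrt(mu/r) = 7566.5194 m/s (worst-case radial velocity)
f = 10.92 GHz = 1.092e+10 Hz
fd = 2*f*v/c = 2*1.092e+10*7566.5194/3.0e+08
fd = 550842.6102 Hz

550842.6102 Hz


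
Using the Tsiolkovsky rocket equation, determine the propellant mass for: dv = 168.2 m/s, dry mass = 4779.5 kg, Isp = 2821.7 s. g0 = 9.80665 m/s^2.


ve = Isp * g0 = 2821.7 * 9.80665 = 27671.424305 m/s
mass ratio = exp(dv/ve) = exp(168.2/27671.424305) = 1.00609698
m_prop = m_dry * (mr - 1) = 4779.5 * (1.00609698 - 1)
m_prop = 29.1405 kg

29.1405 kg


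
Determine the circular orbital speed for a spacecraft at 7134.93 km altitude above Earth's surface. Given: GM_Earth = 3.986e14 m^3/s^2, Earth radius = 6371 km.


r = R_E + alt = 6371.0 + 7134.93 = 13505.9300 km = 1.350593e+07 m
v = sqrt(mu/r) = sqrt(3.986e14 / 1.350593e+07) = 5432.5834 m/s = 5.4326 km/s

5.4326 km/s


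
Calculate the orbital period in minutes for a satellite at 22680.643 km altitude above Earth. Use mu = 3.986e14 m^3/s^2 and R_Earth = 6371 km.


r = 29051.6430 km = 2.9051643e+07 m
T = 2*pi*sqrt(r^3/mu) = 2*pi*sqrt(2.4519527e+22 / 3.986e14)
T = 49279.6108 s = 821.3268 min

821.3268 minutes


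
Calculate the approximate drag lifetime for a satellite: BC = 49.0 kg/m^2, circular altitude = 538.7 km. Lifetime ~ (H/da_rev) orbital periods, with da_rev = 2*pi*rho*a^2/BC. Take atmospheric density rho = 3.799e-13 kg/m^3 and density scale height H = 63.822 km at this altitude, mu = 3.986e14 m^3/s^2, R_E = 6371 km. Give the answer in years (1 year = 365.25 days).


a = R_E + alt = 6909.7000 km = 6.9097e+06 m
da_rev = 2*pi*rho*a^2/BC = 2*pi*3.799e-13*(6.9097e+06)^2/49.0 = 2.325795 m per revolution
N = H/da_rev = 63822.0000 m / 2.325795 m = 27440.9375 revolutions
P = 2*pi*sqrt(a^3/mu) = 5716.1025 s
lifetime = N*P = 27440.9375 * 5716.1025 = 1.5685521e+08 s = 1815.4538 days
years = 1815.4538 / 365.25 = 4.9704 years

4.9704 years


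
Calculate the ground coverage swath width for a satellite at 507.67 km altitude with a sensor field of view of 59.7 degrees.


FOV = 59.7 deg = 1.0420 rad
swath = 2 * alt * tan(FOV/2) = 2 * 507.67 * tan(0.5209808)
swath = 2 * 507.67 * 0.5738649
swath = 582.6680 km

582.6680 km


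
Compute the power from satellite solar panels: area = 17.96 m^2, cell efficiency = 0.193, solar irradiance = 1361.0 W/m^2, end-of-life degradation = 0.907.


P = area * eta * S * degradation
P = 17.96 * 0.193 * 1361.0 * 0.907
P = 4278.8696 W

4278.8696 W


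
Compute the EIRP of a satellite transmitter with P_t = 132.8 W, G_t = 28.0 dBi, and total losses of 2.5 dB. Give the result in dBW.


Pt = 132.8 W = 21.2320 dBW
EIRP = Pt_dBW + Gt - losses = 21.2320 + 28.0 - 2.5 = 46.7320 dBW

46.7320 dBW


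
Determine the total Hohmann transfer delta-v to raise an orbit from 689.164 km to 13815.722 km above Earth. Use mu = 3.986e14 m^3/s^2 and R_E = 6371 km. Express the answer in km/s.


r1 = 7060.1640 km = 7.060164e+06 m
r2 = 20186.7220 km = 2.0186722e+07 m
dv1 = sqrt(mu/r1)*(sqrt(2*r2/(r1+r2)) - 1) = 1632.5830 m/s
dv2 = sqrt(mu/r2)*(1 - sqrt(2*r1/(r1+r2))) = 1244.7152 m/s
total dv = |dv1| + |dv2| = 1632.5830 + 1244.7152 = 2877.2981 m/s = 2.8773 km/s

2.8773 km/s


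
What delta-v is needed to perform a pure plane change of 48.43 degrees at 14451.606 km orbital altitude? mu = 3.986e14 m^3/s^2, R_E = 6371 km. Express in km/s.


r = 20822.6060 km = 2.0822606e+07 m
V = sqrt(mu/r) = 4375.2322 m/s
di = 48.43 deg = 0.845263 rad
dV = 2*V*sin(di/2) = 2*4375.2322*sin(0.4226315)
dV = 3589.1063 m/s = 3.5891 km/s

3.5891 km/s


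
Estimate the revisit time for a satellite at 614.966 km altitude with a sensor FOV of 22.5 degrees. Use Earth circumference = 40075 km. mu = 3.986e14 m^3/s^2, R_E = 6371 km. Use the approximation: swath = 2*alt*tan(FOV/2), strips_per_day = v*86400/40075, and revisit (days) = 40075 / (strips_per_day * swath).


swath = 2*614.966*tan(0.1963495) = 244.6487 km
v = sqrt(mu/r) = 7553.6249 m/s = 7.5536 km/s
strips/day = v*86400/40075 = 7.5536*86400/40075 = 16.2853
coverage/day = strips * swath = 16.2853 * 244.6487 = 3984.1760 km
revisit = 40075 / 3984.1760 = 10.0585 days

10.0585 days


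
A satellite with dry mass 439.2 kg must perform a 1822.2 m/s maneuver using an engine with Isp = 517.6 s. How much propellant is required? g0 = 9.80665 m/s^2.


ve = Isp * g0 = 517.6 * 9.80665 = 5075.922040 m/s
mass ratio = exp(dv/ve) = exp(1822.2/5075.922040) = 1.43188100
m_prop = m_dry * (mr - 1) = 439.2 * (1.43188100 - 1)
m_prop = 189.6821 kg

189.6821 kg


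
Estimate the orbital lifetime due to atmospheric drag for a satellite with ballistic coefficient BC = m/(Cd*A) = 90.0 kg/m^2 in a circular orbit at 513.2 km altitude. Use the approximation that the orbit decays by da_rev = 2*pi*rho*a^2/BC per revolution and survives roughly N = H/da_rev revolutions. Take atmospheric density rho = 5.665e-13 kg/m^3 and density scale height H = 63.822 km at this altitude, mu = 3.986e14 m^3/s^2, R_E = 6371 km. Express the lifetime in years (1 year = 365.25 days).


a = R_E + alt = 6884.2000 km = 6.8842e+06 m
da_rev = 2*pi*rho*a^2/BC = 2*pi*5.665e-13*(6.8842e+06)^2/90.0 = 1.874322 m per revolution
N = H/da_rev = 63822.0000 m / 1.874322 m = 34050.7105 revolutions
P = 2*pi*sqrt(a^3/mu) = 5684.4891 s
lifetime = N*P = 34050.7105 * 5684.4891 = 1.9356089e+08 s = 2240.2881 days
years = 2240.2881 / 365.25 = 6.1336 years

6.1336 years


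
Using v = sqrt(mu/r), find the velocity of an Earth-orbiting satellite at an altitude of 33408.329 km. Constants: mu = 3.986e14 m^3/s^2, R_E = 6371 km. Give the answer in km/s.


r = R_E + alt = 6371.0 + 33408.329 = 39779.3290 km = 3.9779329e+07 m
v = sqrt(mu/r) = sqrt(3.986e14 / 3.9779329e+07) = 3165.4825 m/s = 3.1655 km/s

3.1655 km/s


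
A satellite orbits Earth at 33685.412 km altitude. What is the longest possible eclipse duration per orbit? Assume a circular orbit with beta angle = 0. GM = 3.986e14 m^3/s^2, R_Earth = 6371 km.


r = 40056.4120 km
T = 1329.7440 min
Eclipse fraction = arcsin(R_E/r)/pi = arcsin(6371.0000/40056.4120)/pi
= arcsin(0.1590507)/pi = 0.05084333
Eclipse duration = 0.05084333 * 1329.7440 = 67.6086 min

67.6086 minutes


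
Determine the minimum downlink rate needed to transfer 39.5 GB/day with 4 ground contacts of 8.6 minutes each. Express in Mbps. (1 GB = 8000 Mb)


total contact time = 4 * 8.6 * 60 = 2064.0000 s
data = 39.5 GB = 316000.0000 Mb
rate = 316000.0000 / 2064.0000 = 153.1008 Mbps

153.1008 Mbps


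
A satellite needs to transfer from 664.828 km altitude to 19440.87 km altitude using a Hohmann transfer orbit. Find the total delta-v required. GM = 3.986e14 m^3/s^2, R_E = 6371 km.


r1 = 7035.8280 km = 7.035828e+06 m
r2 = 25811.8700 km = 2.581187e+07 m
dv1 = sqrt(mu/r1)*(sqrt(2*r2/(r1+r2)) - 1) = 1909.0879 m/s
dv2 = sqrt(mu/r2)*(1 - sqrt(2*r1/(r1+r2))) = 1357.6477 m/s
total dv = |dv1| + |dv2| = 1909.0879 + 1357.6477 = 3266.7357 m/s = 3.2667 km/s

3.2667 km/s


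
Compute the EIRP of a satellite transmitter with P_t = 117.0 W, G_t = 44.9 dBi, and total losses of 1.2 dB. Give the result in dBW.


Pt = 117.0 W = 20.6819 dBW
EIRP = Pt_dBW + Gt - losses = 20.6819 + 44.9 - 1.2 = 64.3819 dBW

64.3819 dBW


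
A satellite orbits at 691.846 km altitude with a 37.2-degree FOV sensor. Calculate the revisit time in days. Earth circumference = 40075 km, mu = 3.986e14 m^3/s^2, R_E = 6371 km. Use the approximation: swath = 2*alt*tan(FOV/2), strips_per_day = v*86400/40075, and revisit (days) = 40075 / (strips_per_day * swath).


swath = 2*691.846*tan(0.3246312) = 465.6638 km
v = sqrt(mu/r) = 7512.4013 m/s = 7.5124 km/s
strips/day = v*86400/40075 = 7.5124*86400/40075 = 16.1964
coverage/day = strips * swath = 16.1964 * 465.6638 = 7542.0859 km
revisit = 40075 / 7542.0859 = 5.3135 days

5.3135 days


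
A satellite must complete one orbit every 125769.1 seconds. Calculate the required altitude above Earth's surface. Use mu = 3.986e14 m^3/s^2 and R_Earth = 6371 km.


T = 125769.1 s
r = (mu*T^2/(4*pi^2))^(1/3) = (3.986e14 * 125769.1^2 / (4*pi^2))^(1/3)
r = 5.4255257e+07 m = 54255.2565 km
alt = r - R_E = 54255.2565 - 6371 = 47884.2565 km

47884.2565 km


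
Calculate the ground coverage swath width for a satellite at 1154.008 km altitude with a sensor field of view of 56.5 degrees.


FOV = 56.5 deg = 0.986111 rad
swath = 2 * alt * tan(FOV/2) = 2 * 1154.008 * tan(0.4930555)
swath = 2 * 1154.008 * 0.5373194
swath = 1240.1417 km

1240.1417 km


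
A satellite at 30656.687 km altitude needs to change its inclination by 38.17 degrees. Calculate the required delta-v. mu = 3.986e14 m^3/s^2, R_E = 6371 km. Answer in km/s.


r = 37027.6870 km = 3.7027687e+07 m
V = sqrt(mu/r) = 3280.9934 m/s
di = 38.17 deg = 0.6661922 rad
dV = 2*V*sin(di/2) = 2*3280.9934*sin(0.3330961)
dV = 2145.5761 m/s = 2.1456 km/s

2.1456 km/s


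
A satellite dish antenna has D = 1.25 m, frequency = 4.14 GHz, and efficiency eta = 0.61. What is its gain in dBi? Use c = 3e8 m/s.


lambda = c/f = 3e8 / 4.14e+09 = 0.07246377 m
G = eta*(pi*D/lambda)^2 = 0.61*(pi*1.25/0.07246377)^2
G = 1791.4627 (linear)
G = 10*log10(1791.4627) = 32.5321 dBi

32.5321 dBi


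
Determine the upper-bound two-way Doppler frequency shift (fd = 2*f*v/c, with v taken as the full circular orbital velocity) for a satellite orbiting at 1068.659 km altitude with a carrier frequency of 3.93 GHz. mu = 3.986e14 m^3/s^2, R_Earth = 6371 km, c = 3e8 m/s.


r = 7.439659e+06 m
v = sqrt(mu/r) = 7319.6806 m/s (worst-case radial velocity)
f = 3.93 GHz = 3.93e+09 Hz
fd = 2*f*v/c = 2*3.93e+09*7319.6806/3.0e+08
fd = 191775.6324 Hz

191775.6324 Hz


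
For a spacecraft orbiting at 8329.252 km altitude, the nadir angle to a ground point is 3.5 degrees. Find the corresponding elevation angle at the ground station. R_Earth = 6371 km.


r = R_E + alt = 14700.2520 km
Law of sines in the satellite / Earth-center / ground-point triangle:
  sin(nadir)/R_E = sin(90 + el)/r  =>  cos(el) = (r/R_E)*sin(nadir)
cos(el) = (14700.2520 / 6371.0000) * sin(3.5 deg) = 0.1408615
el = arccos(0.1408615) = 81.9023 deg
(Earth-central angle = 90 - nadir - el = 4.5977 deg)

81.9023 degrees


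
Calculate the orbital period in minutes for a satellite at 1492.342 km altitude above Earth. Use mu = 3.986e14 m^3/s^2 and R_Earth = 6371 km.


r = 7863.3420 km = 7.863342e+06 m
T = 2*pi*sqrt(r^3/mu) = 2*pi*sqrt(4.8620732e+20 / 3.986e14)
T = 6939.4007 s = 115.6567 min

115.6567 minutes


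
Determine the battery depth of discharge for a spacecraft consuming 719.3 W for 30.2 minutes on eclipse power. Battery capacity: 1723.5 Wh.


E_used = P * t / 60 = 719.3 * 30.2 / 60 = 362.0477 Wh
DOD = E_used / E_total * 100 = 362.0477 / 1723.5 * 100
DOD = 21.0065 %

21.0065 %


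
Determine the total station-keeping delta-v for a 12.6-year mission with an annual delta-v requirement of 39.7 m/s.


dV = rate * years = 39.7 * 12.6
dV = 500.2200 m/s

500.2200 m/s


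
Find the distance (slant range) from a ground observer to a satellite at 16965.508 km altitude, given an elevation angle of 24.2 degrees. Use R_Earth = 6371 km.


h = 16965.508 km, el = 24.2 deg
d = -R_E*sin(el) + sqrt((R_E*sin(el))^2 + 2*R_E*h + h^2)
d = -6371.0000*sin(0.4223697) + sqrt((6371.0000*0.409923)^2 + 2*6371.0000*16965.508 + 16965.508^2)
d = 19989.7857 km

19989.7857 km


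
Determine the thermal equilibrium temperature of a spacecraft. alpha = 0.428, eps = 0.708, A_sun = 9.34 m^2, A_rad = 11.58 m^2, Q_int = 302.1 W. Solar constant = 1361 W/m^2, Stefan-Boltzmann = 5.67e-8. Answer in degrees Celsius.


Numerator = alpha*S*A_sun + Q_int = 0.428*1361*9.34 + 302.1 = 5742.7247 W
Denominator = eps*sigma*A_rad = 0.708*5.67e-8*11.58 = 4.6486289e-07 W/K^4
T^4 = 1.2353588e+10 K^4
T = 333.3867 K = 60.2367 C

60.2367 degrees Celsius


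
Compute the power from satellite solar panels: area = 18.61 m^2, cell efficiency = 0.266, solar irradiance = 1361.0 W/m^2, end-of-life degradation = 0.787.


P = area * eta * S * degradation
P = 18.61 * 0.266 * 1361.0 * 0.787
P = 5302.2581 W

5302.2581 W


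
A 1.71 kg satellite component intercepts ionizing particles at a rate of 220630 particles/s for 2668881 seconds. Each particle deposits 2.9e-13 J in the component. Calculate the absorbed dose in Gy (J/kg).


Total energy deposited = rate * time * E_per
  = 220630 * 2668881 * 2.9e-13 = 0.1707622 J
Dose = E_total / mass = 0.1707622 / 1.71
Dose = 0.09986094 Gy

0.0999 Gy


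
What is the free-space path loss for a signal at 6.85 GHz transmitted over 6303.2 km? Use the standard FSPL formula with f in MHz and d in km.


f = 6.85 GHz = 6850.0000 MHz
d = 6303.2 km
FSPL = 32.44 + 20*log10(6850.0000) + 20*log10(6303.2)
FSPL = 32.44 + 76.7138 + 75.9912
FSPL = 185.1450 dB

185.1450 dB


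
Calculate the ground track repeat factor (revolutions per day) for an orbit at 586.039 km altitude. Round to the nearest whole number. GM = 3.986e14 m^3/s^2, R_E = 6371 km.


r = 6.957039e+06 m
T = 2*pi*sqrt(r^3/mu) = 5774.9453 s = 96.2491 min
revs/day = 1440 / 96.2491 = 14.9612
Rounded: 15 revolutions per day

15 revolutions per day


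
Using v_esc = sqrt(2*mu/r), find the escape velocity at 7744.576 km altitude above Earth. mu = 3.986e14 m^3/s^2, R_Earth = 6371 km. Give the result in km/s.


r = 6371.0 + 7744.576 = 14115.5760 km = 1.4115576e+07 m
v_esc = sqrt(2*mu/r) = sqrt(2*3.986e14 / 1.4115576e+07)
v_esc = 7515.0927 m/s = 7.5151 km/s

7.5151 km/s


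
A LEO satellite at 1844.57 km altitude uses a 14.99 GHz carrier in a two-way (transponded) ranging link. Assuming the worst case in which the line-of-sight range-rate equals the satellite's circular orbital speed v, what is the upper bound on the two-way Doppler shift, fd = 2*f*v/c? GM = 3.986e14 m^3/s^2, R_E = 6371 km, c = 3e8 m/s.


r = 8.21557e+06 m
v = sqrt(mu/r) = 6965.4599 m/s (worst-case radial velocity)
f = 14.99 GHz = 1.499e+10 Hz
fd = 2*f*v/c = 2*1.499e+10*6965.4599/3.0e+08
fd = 696081.6271 Hz

696081.6271 Hz


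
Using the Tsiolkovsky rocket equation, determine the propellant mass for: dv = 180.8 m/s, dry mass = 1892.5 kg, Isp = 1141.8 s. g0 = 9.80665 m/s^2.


ve = Isp * g0 = 1141.8 * 9.80665 = 11197.232970 m/s
mass ratio = exp(dv/ve) = exp(180.8/11197.232970) = 1.01627791
m_prop = m_dry * (mr - 1) = 1892.5 * (1.01627791 - 1)
m_prop = 30.8059 kg

30.8059 kg


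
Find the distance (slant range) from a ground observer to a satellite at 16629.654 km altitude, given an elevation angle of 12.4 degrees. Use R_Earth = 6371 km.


h = 16629.654 km, el = 12.4 deg
d = -R_E*sin(el) + sqrt((R_E*sin(el))^2 + 2*R_E*h + h^2)
d = -6371.0000*sin(0.2164208) + sqrt((6371.0000*0.2147353)^2 + 2*6371.0000*16629.654 + 16629.654^2)
d = 20774.9130 km

20774.9130 km


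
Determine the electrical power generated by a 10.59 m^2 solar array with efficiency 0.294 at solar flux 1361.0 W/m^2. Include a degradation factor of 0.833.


P = area * eta * S * degradation
P = 10.59 * 0.294 * 1361.0 * 0.833
P = 3529.7701 W

3529.7701 W


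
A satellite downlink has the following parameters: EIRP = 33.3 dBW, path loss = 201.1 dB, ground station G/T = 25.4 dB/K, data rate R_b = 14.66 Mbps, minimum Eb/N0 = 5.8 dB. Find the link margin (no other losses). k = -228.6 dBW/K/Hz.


C/N0 = EIRP - FSPL + G/T - k = 33.3 - 201.1 + 25.4 - (-228.6)
C/N0 = 86.2000 dB-Hz
R_b = 14.66 Mbps = 1.466e+07 bps -> 10*log10(R_b) = 71.6613 dB-Hz
Eb/N0 = C/N0 - 10*log10(R_b) = 86.2000 - 71.6613 = 14.5387 dB
Margin = Eb/N0 - Eb/N0_req = 14.5387 - 5.8 = 8.7387 dB (link closes)

8.7387 dB


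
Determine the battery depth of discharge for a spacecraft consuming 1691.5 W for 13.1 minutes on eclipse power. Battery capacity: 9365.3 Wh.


E_used = P * t / 60 = 1691.5 * 13.1 / 60 = 369.3108 Wh
DOD = E_used / E_total * 100 = 369.3108 / 9365.3 * 100
DOD = 3.9434 %

3.9434 %


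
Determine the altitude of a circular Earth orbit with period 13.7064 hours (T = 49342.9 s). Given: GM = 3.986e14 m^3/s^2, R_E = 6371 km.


T = 49342.9 s
r = (mu*T^2/(4*pi^2))^(1/3) = (3.986e14 * 49342.9^2 / (4*pi^2))^(1/3)
r = 2.9076511e+07 m = 29076.5115 km
alt = r - R_E = 29076.5115 - 6371 = 22705.5115 km

22705.5115 km


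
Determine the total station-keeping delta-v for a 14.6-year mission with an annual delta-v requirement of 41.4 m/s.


dV = rate * years = 41.4 * 14.6
dV = 604.4400 m/s

604.4400 m/s


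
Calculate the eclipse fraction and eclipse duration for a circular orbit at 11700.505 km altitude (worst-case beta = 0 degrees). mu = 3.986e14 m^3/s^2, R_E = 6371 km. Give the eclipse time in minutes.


r = 18071.5050 km
T = 402.9503 min
Eclipse fraction = arcsin(R_E/r)/pi = arcsin(6371.0000/18071.5050)/pi
= arcsin(0.352544)/pi = 0.1146833
Eclipse duration = 0.1146833 * 402.9503 = 46.2117 min

46.2117 minutes


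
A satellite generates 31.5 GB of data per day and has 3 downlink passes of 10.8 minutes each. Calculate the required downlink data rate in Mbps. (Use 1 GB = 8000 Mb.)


total contact time = 3 * 10.8 * 60 = 1944.0000 s
data = 31.5 GB = 252000.0000 Mb
rate = 252000.0000 / 1944.0000 = 129.6296 Mbps

129.6296 Mbps


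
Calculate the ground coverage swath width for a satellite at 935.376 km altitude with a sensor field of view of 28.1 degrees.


FOV = 28.1 deg = 0.4904375 rad
swath = 2 * alt * tan(FOV/2) = 2 * 935.376 * tan(0.2452188)
swath = 2 * 935.376 * 0.2502551
swath = 468.1653 km

468.1653 km


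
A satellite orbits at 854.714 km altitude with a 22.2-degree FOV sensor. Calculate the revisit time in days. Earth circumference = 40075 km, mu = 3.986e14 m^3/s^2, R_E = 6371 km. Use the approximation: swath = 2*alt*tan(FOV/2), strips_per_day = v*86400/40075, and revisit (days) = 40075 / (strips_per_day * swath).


swath = 2*854.714*tan(0.1937315) = 335.3764 km
v = sqrt(mu/r) = 7427.2538 m/s = 7.4273 km/s
strips/day = v*86400/40075 = 7.4273*86400/40075 = 16.0128
coverage/day = strips * swath = 16.0128 * 335.3764 = 5370.3306 km
revisit = 40075 / 5370.3306 = 7.4623 days

7.4623 days


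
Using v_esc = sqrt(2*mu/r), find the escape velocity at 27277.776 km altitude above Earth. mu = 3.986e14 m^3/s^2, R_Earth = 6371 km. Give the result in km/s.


r = 6371.0 + 27277.776 = 33648.7760 km = 3.3648776e+07 m
v_esc = sqrt(2*mu/r) = sqrt(2*3.986e14 / 3.3648776e+07)
v_esc = 4867.4221 m/s = 4.8674 km/s

4.8674 km/s


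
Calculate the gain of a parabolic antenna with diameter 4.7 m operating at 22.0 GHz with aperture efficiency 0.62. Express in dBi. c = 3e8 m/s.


lambda = c/f = 3e8 / 2.2e+10 = 0.01363636 m
G = eta*(pi*D/lambda)^2 = 0.62*(pi*4.7/0.01363636)^2
G = 726925.6659 (linear)
G = 10*log10(726925.6659) = 58.6149 dBi

58.6149 dBi


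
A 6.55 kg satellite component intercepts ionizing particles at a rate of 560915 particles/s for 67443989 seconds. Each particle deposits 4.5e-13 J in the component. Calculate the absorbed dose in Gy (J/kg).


Total energy deposited = rate * time * E_per
  = 560915 * 67443989 * 4.5e-13 = 17.0237 J
Dose = E_total / mass = 17.0237 / 6.55
Dose = 2.5990 Gy

2.5990 Gy
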